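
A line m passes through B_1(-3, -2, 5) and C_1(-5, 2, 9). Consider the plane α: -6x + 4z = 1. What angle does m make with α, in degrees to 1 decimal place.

40.3

A direction vector for m is C_1 − B_1 = (-2, 4, 4).
sin θ = |n·v| / (|n||v|) = |28| / (√52 · √36) = 0.64715.
θ ≈ 40.3°.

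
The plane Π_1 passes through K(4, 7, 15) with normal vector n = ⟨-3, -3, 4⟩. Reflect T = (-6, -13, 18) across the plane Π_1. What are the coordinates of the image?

Π_1: n·r = n·K gives -3x - 3y + 4z = 27.
λ = (n·T − d)/|n|² = (129 − 27)/34 = 3.
Reflection = T − 2λn = (-6, -13, 18) − 6·(-3, -3, 4) = (12, 5, -6).

(12, 5, -6)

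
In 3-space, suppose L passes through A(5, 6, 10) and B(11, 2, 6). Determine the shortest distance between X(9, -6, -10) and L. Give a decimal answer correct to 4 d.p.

A direction vector for L is B − A = (6, -4, -4).
Taking (5, 6, 10) on L with direction v = (6, -4, -4): w = X − (5, 6, 10) = (4, -12, -20), and w × v = (-32, -104, 56).
Distance = |w × v| / |v| = √14976 / √68 ≈ 14.8403.

14.8403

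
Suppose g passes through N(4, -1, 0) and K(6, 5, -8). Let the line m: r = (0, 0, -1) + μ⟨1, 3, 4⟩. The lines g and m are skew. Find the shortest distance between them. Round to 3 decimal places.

4.111

A direction vector for g is K − N = (2, 6, -8).
Common perpendicular direction n = (2, 6, -8) × (1, 3, 4) = (48, -16, 0).
With w = (0, 0, -1) − (4, -1, 0) = (-4, 1, -1), w · n = -208.
Distance = |w · n| / |n| = |-208| / √2560 ≈ 4.111.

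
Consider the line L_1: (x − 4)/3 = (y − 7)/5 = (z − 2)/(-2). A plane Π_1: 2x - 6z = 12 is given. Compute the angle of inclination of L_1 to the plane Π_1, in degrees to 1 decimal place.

27.5

L_1 has direction (3, 5, -2) through (4, 7, 2).
sin θ = |n·v| / (|n||v|) = |18| / (√40 · √38) = 0.46169.
θ ≈ 27.5°.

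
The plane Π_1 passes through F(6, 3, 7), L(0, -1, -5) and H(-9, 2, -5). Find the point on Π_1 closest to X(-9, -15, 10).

FL = (-6, -4, -12), FH = (-15, -1, -12); a normal to Π_1 is FL × FH = (36, 108, -54).
Using F: Π_1 has equation 36x + 108y - 54z = 162.
Foot = X − λn with λ = (n·X − d)/|n|² = (-2484 − 162)/15876 = -1/6.
Foot = (-9, -15, 10) − (-1/6)·(36, 108, -54) = (-3, 3, 1).

(-3, 3, 1)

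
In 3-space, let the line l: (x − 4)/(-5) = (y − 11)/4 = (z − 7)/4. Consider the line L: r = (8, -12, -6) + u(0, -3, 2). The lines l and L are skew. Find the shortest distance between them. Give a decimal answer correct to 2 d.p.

12.81

l has direction (-5, 4, 4) through (4, 11, 7).
Common perpendicular direction n = (-5, 4, 4) × (0, -3, 2) = (20, 10, 15).
With w = (8, -12, -6) − (4, 11, 7) = (4, -23, -13), w · n = -345.
Distance = |w · n| / |n| = |-345| / √725 ≈ 12.81.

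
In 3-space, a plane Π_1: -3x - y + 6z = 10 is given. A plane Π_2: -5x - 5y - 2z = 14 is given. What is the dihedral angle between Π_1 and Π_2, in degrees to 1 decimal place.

cos θ = |n₁·n₂| / (|n₁||n₂|) = |8| / (√46 · √54).
θ = arccos(0.16051) ≈ 80.8°.

80.8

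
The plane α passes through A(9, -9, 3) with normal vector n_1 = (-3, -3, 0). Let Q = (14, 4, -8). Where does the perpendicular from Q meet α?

α: n_1·r = n_1·A gives -3x - 3y = 0.
Foot = Q − λn with λ = (n·Q − d)/|n|² = (-54 − 0)/18 = -3.
Foot = (14, 4, -8) − (-3)·(-3, -3, 0) = (5, -5, -8).

(5, -5, -8)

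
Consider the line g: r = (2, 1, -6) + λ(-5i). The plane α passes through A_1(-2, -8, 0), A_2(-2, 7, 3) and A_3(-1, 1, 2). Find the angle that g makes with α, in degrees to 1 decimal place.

11.1

A_1A_2 = (0, 15, 3), A_1A_3 = (1, 9, 2); a normal to α is A_1A_2 × A_1A_3 = (3, 3, -15).
Using A_1: α has equation 3x + 3y - 15z = -30.
sin θ = |n·v| / (|n||v|) = |-15| / (√243 · √25) = 0.19245.
θ ≈ 11.1°.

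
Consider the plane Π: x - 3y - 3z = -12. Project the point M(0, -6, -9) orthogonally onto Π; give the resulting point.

(-3, 3, 0)

Foot = M − λn with λ = (n·M − d)/|n|² = (45 − (-12))/19 = 3.
Foot = (0, -6, -9) − 3·(1, -3, -3) = (-3, 3, 0).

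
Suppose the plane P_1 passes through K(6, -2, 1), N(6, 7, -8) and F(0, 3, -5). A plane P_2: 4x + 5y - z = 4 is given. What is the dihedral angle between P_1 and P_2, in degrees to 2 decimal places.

68.83

KN = (0, 9, -9), KF = (-6, 5, -6); a normal to P_1 is KN × KF = (-9, 54, 54).
Using K: P_1 has equation -9x + 54y + 54z = -108.
cos θ = |n₁·n₂| / (|n₁||n₂|) = |180| / (√5913 · √42).
θ = arccos(0.36120) ≈ 68.83°.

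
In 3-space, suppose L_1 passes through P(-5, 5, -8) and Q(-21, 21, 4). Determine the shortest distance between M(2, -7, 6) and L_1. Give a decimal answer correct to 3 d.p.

18.995

A direction vector for L_1 is Q − P = (-16, 16, 12).
Taking (-5, 5, -8) on L_1 with direction v = (-16, 16, 12): w = M − (-5, 5, -8) = (7, -12, 14), and w × v = (-368, -308, -80).
Distance = |w × v| / |v| = √236688 / √656 ≈ 18.995.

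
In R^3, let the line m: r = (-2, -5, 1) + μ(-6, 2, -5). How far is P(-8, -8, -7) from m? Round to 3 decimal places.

5.798

Taking (-2, -5, 1) on m with direction v = (-6, 2, -5): w = P − (-2, -5, 1) = (-6, -3, -8), and w × v = (31, 18, -30).
Distance = |w × v| / |v| = √2185 / √65 ≈ 5.798.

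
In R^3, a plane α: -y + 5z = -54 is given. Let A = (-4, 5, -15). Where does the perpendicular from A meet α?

Foot = A − λn with λ = (n·A − d)/|n|² = (-80 − (-54))/26 = -1.
Foot = (-4, 5, -15) − (-1)·(0, -1, 5) = (-4, 4, -10).

(-4, 4, -10)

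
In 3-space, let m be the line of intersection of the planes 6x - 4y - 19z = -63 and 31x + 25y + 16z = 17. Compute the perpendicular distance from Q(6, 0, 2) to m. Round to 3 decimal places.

Direction of m: (6, -4, -19) × (31, 25, 16) = (411, -685, 274).
A point on m: solving the two plane equations with x = -1 gives (-1, 0, 3).
Taking (-1, 0, 3) on m with direction v = (411, -685, 274): w = Q − (-1, 0, 3) = (7, 0, -1), and w × v = (-685, -2329, -4795).
Distance = |w × v| / |v| = √28885491 / √713222 ≈ 6.364.

6.364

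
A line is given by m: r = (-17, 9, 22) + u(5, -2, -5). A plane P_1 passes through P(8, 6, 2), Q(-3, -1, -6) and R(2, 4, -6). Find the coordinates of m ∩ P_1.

(3, 1, 2)

PQ = (-11, -7, -8), PR = (-6, -2, -8); a normal to P_1 is PQ × PR = (40, -40, -20).
Using P: P_1 has equation 40x - 40y - 20z = 40.
Substitute r = (-17, 9, 22) + t(5, -2, -5) into the plane: -1480 + 380t = 40, so t = 4.
Intersection: (-17, 9, 22) + 4·(5, -2, -5) = (3, 1, 2).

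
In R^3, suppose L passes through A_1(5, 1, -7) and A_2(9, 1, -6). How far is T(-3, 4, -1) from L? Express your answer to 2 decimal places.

8.32

A direction vector for L is A_2 − A_1 = (4, 0, 1).
Taking (5, 1, -7) on L with direction v = (4, 0, 1): w = T − (5, 1, -7) = (-8, 3, 6), and w × v = (3, 32, -12).
Distance = |w × v| / |v| = √1177 / √17 ≈ 8.32.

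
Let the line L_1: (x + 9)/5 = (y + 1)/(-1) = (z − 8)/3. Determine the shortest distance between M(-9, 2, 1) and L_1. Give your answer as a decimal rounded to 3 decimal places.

6.445

L_1 has direction (5, -1, 3) through (-9, -1, 8).
Taking (-9, -1, 8) on L_1 with direction v = (5, -1, 3): w = M − (-9, -1, 8) = (0, 3, -7), and w × v = (2, -35, -15).
Distance = |w × v| / |v| = √1454 / √35 ≈ 6.445.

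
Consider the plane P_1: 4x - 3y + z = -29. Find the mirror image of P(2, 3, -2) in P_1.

λ = (n·P − d)/|n|² = (-3 − (-29))/26 = 1.
Reflection = P − 2λn = (2, 3, -2) − 2·(4, -3, 1) = (-6, 9, -4).

(-6, 9, -4)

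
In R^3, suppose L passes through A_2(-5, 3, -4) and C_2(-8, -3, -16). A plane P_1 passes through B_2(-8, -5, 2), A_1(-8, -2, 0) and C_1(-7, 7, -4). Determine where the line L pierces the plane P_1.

(-3, 7, 4)

A direction vector for L is C_2 − A_2 = (-3, -6, -12).
B_2A_1 = (0, 3, -2), B_2C_1 = (1, 12, -6); a normal to P_1 is B_2A_1 × B_2C_1 = (6, -2, -3).
Using B_2: P_1 has equation 6x - 2y - 3z = -44.
Substitute r = (-5, 3, -4) + t(-3, -6, -12) into the plane: -24 + 30t = -44, so t = -2/3.
Intersection: (-5, 3, -4) + (-2/3)·(-3, -6, -12) = (-3, 7, 4).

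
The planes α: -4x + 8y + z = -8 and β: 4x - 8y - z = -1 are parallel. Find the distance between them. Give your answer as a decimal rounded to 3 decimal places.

Rescale β by 1/(-1): -4x + 8y + z = 1. Then distance = |-8 − 1| / √81 ≈ 1.000.

1.000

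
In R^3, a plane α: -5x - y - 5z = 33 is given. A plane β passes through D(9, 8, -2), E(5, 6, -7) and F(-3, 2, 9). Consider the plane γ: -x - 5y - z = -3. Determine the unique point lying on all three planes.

(-3, 2, -4)

DE = (-4, -2, -5), DF = (-12, -6, 11); a normal to β is DE × DF = (-52, 104, 0).
Using D: β has equation -52x + 104y = 364.
Solving the 3×3 linear system -5x - y - 5z = 33, -52x + 104y = 364, -x - 5y - z = -3 (e.g. by elimination or Cramer's rule, determinant = -1248) gives (-3, 2, -4).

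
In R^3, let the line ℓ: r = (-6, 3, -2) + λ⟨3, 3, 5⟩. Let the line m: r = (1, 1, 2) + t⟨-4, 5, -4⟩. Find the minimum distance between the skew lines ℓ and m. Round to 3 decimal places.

2.903

Common perpendicular direction n = (3, 3, 5) × (-4, 5, -4) = (-37, -8, 27).
With w = (1, 1, 2) − (-6, 3, -2) = (7, -2, 4), w · n = -135.
Distance = |w · n| / |n| = |-135| / √2162 ≈ 2.903.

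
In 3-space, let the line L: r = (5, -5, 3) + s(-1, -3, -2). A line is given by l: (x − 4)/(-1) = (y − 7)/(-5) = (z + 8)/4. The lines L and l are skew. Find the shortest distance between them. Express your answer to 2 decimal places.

3.15

l has direction (-1, -5, 4) through (4, 7, -8).
Common perpendicular direction n = (-1, -3, -2) × (-1, -5, 4) = (-22, 6, 2).
With w = (4, 7, -8) − (5, -5, 3) = (-1, 12, -11), w · n = 72.
Distance = |w · n| / |n| = |72| / √524 ≈ 3.15.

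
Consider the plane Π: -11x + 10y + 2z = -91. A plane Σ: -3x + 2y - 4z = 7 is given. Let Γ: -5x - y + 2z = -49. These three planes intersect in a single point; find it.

(7, 0, -7)

Solving the 3×3 linear system -11x + 10y + 2z = -91, -3x + 2y - 4z = 7, -5x - y + 2z = -49 (e.g. by elimination or Cramer's rule, determinant = 286) gives (7, 0, -7).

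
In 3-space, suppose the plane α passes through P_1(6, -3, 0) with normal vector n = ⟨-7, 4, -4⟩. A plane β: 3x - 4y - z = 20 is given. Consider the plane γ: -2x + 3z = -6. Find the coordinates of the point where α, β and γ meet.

(6, -1, 2)

α: n·r = n·P_1 gives -7x + 4y - 4z = -54.
Solving the 3×3 linear system -7x + 4y - 4z = -54, 3x - 4y - z = 20, -2x + 3z = -6 (e.g. by elimination or Cramer's rule, determinant = 88) gives (6, -1, 2).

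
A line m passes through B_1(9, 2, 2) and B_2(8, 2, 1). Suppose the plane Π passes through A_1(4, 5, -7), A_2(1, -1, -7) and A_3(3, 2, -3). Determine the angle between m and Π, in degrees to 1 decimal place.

33.4

A direction vector for m is B_2 − B_1 = (-1, 0, -1).
A_1A_2 = (-3, -6, 0), A_1A_3 = (-1, -3, 4); a normal to Π is A_1A_2 × A_1A_3 = (-24, 12, 3).
Using A_1: Π has equation -24x + 12y + 3z = -57.
sin θ = |n·v| / (|n||v|) = |21| / (√729 · √2) = 0.54997.
θ ≈ 33.4°.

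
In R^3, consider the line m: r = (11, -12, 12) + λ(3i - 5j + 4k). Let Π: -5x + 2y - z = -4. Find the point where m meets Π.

Substitute r = (11, -12, 12) + t(3, -5, 4) into the plane: -91 + (-29)t = -4, so t = -3.
Intersection: (11, -12, 12) + (-3)·(3, -5, 4) = (2, 3, 0).

(2, 3, 0)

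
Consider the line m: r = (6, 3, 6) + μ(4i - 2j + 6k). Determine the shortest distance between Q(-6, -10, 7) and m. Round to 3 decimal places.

17.591

Taking (6, 3, 6) on m with direction v = (4, -2, 6): w = Q − (6, 3, 6) = (-12, -13, 1), and w × v = (-76, 76, 76).
Distance = |w × v| / |v| = √17328 / √56 ≈ 17.591.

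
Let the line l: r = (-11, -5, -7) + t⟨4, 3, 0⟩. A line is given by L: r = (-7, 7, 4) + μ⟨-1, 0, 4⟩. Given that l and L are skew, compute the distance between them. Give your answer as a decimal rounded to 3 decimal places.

5.489

Common perpendicular direction n = (4, 3, 0) × (-1, 0, 4) = (12, -16, 3).
With w = (-7, 7, 4) − (-11, -5, -7) = (4, 12, 11), w · n = -111.
Distance = |w · n| / |n| = |-111| / √409 ≈ 5.489.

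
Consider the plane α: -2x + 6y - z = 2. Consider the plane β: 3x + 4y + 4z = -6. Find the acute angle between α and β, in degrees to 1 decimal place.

cos θ = |n₁·n₂| / (|n₁||n₂|) = |14| / (√41 · √41).
θ = arccos(0.34146) ≈ 70.0°.

70.0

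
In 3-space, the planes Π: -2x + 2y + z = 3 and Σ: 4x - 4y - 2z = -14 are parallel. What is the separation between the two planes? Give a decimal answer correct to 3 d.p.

Rescale Σ by 1/(-2): -2x + 2y + z = 7. Then distance = |3 − 7| / √9 ≈ 1.333.

1.333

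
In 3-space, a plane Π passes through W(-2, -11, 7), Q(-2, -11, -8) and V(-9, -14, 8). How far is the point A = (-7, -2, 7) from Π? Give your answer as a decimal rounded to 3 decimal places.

WQ = (0, 0, -15), WV = (-7, -3, 1); a normal to Π is WQ × WV = (-45, 105, 0).
Using W: Π has equation -45x + 105y = -1065.
n·A − d = (-45)·(-7) + (105)·(-2) + (0)·(7) − (-1065) = 1170; |n| = √13050.
Distance = |1170| / √13050 = 1170/√13050 ≈ 10.242.

10.242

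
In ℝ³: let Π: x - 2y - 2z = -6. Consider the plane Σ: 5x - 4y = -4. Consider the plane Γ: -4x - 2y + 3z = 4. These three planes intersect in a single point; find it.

(0, 1, 2)

Solving the 3×3 linear system x - 2y - 2z = -6, 5x - 4y = -4, -4x - 2y + 3z = 4 (e.g. by elimination or Cramer's rule, determinant = 70) gives (0, 1, 2).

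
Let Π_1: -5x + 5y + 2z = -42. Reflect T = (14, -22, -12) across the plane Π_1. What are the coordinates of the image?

λ = (n·T − d)/|n|² = (-204 − (-42))/54 = -3.
Reflection = T − 2λn = (14, -22, -12) − (-6)·(-5, 5, 2) = (-16, 8, 0).

(-16, 8, 0)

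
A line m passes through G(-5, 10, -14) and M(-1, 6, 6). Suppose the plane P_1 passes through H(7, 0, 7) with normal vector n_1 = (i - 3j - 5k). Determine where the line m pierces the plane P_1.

A direction vector for m is M − G = (4, -4, 20).
P_1: n_1·r = n_1·H gives x - 3y - 5z = -28.
Substitute r = (-5, 10, -14) + t(4, -4, 20) into the plane: 35 + (-84)t = -28, so t = 3/4.
Intersection: (-5, 10, -14) + (3/4)·(4, -4, 20) = (-2, 7, 1).

(-2, 7, 1)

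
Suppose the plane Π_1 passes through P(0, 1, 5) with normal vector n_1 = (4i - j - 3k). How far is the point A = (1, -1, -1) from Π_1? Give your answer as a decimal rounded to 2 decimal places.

Π_1: n_1·r = n_1·P gives 4x - y - 3z = -16.
n·A − d = (4)·(1) + (-1)·(-1) + (-3)·(-1) − (-16) = 24; |n| = √26.
Distance = |24| / √26 = 24/√26 ≈ 4.71.

4.71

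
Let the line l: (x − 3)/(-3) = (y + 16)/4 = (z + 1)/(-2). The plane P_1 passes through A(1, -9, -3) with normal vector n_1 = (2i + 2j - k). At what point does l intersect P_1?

(-6, -4, -7)

l has direction (-3, 4, -2) through (3, -16, -1).
P_1: n_1·r = n_1·A gives 2x + 2y - z = -13.
Substitute r = (3, -16, -1) + t(-3, 4, -2) into the plane: -25 + 4t = -13, so t = 3.
Intersection: (3, -16, -1) + 3·(-3, 4, -2) = (-6, -4, -7).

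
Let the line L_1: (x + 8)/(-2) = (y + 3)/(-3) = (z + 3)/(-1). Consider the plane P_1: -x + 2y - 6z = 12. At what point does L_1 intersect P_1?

(0, 9, 1)

L_1 has direction (-2, -3, -1) through (-8, -3, -3).
Substitute r = (-8, -3, -3) + t(-2, -3, -1) into the plane: 20 + 2t = 12, so t = -4.
Intersection: (-8, -3, -3) + (-4)·(-2, -3, -1) = (0, 9, 1).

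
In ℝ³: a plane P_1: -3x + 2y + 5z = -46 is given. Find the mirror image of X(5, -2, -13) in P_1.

λ = (n·X − d)/|n|² = (-84 − (-46))/38 = -1.
Reflection = X − 2λn = (5, -2, -13) − (-2)·(-3, 2, 5) = (-1, 2, -3).

(-1, 2, -3)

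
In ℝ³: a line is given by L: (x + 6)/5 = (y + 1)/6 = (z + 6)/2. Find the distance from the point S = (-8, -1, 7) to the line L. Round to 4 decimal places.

L has direction (5, 6, 2) through (-6, -1, -6).
Taking (-6, -1, -6) on L with direction v = (5, 6, 2): w = S − (-6, -1, -6) = (-2, 0, 13), and w × v = (-78, 69, -12).
Distance = |w × v| / |v| = √10989 / √65 ≈ 13.0024.

13.0024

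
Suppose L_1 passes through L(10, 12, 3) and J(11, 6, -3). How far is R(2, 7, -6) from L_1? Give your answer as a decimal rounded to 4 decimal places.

A direction vector for L_1 is J − L = (1, -6, -6).
Taking (10, 12, 3) on L_1 with direction v = (1, -6, -6): w = R − (10, 12, 3) = (-8, -5, -9), and w × v = (-24, -57, 53).
Distance = |w × v| / |v| = √6634 / √73 ≈ 9.5329.

9.5329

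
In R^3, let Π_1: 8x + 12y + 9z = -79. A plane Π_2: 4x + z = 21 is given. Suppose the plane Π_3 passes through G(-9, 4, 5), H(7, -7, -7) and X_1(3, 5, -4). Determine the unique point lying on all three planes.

(7, -6, -7)

GH = (16, -11, -12), GX_1 = (12, 1, -9); a normal to Π_3 is GH × GX_1 = (111, 0, 148).
Using G: Π_3 has equation 111x + 148z = -259.
Solving the 3×3 linear system 8x + 12y + 9z = -79, 4x + z = 21, 111x + 148z = -259 (e.g. by elimination or Cramer's rule, determinant = -5772) gives (7, -6, -7).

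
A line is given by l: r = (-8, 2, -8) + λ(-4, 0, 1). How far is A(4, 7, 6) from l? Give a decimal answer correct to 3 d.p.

Taking (-8, 2, -8) on l with direction v = (-4, 0, 1): w = A − (-8, 2, -8) = (12, 5, 14), and w × v = (5, -68, 20).
Distance = |w × v| / |v| = √5049 / √17 ≈ 17.234.

17.234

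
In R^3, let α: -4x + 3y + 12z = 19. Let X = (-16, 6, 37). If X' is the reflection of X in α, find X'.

(8, -12, -35)

λ = (n·X − d)/|n|² = (526 − 19)/169 = 3.
Reflection = X − 2λn = (-16, 6, 37) − 6·(-4, 3, 12) = (8, -12, -35).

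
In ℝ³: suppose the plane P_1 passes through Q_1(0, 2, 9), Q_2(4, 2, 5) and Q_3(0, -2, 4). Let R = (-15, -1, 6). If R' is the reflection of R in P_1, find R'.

(-7, -11, 14)

Q_1Q_2 = (4, 0, -4), Q_1Q_3 = (0, -4, -5); a normal to P_1 is Q_1Q_2 × Q_1Q_3 = (-16, 20, -16).
Using Q_1: P_1 has equation -16x + 20y - 16z = -104.
λ = (n·R − d)/|n|² = (124 − (-104))/912 = 1/4.
Reflection = R − 2λn = (-15, -1, 6) − (1/2)·(-16, 20, -16) = (-7, -11, 14).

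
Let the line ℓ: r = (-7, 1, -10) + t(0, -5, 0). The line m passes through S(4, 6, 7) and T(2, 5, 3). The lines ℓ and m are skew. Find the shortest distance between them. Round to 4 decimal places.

2.2361

A direction vector for m is T − S = (-2, -1, -4).
Common perpendicular direction n = (0, -5, 0) × (-2, -1, -4) = (20, 0, -10).
With w = (4, 6, 7) − (-7, 1, -10) = (11, 5, 17), w · n = 50.
Distance = |w · n| / |n| = |50| / √500 ≈ 2.2361.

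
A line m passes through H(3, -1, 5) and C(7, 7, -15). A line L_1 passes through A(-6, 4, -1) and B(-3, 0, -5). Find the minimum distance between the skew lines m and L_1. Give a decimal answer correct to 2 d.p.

A direction vector for m is C − H = (4, 8, -20).
A direction vector for L_1 is B − A = (3, -4, -4).
Common perpendicular direction n = (4, 8, -20) × (3, -4, -4) = (-112, -44, -40).
With w = (-6, 4, -1) − (3, -1, 5) = (-9, 5, -6), w · n = 1028.
Distance = |w · n| / |n| = |1028| / √16080 ≈ 8.11.

8.11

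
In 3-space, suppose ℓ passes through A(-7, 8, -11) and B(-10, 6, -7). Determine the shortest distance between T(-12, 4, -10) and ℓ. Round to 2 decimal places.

4.11

A direction vector for ℓ is B − A = (-3, -2, 4).
Taking (-7, 8, -11) on ℓ with direction v = (-3, -2, 4): w = T − (-7, 8, -11) = (-5, -4, 1), and w × v = (-14, 17, -2).
Distance = |w × v| / |v| = √489 / √29 ≈ 4.11.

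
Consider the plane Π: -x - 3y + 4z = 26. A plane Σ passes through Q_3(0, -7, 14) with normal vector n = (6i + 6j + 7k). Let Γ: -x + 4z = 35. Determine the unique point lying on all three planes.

Σ: n·r = n·Q_3 gives 6x + 6y + 7z = 56.
Solving the 3×3 linear system -x - 3y + 4z = 26, 6x + 6y + 7z = 56, -x + 4z = 35 (e.g. by elimination or Cramer's rule, determinant = 93) gives (-3, 3, 8).

(-3, 3, 8)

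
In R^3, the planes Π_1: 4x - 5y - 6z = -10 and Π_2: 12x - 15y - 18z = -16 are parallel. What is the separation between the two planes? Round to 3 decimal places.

Rescale Π_2 by 1/3: 4x - 5y - 6z = -16/3. Then distance = |-10 − (-16/3)| / √77 ≈ 0.532.

0.532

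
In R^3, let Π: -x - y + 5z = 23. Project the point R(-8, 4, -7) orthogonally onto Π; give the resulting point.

Foot = R − λn with λ = (n·R − d)/|n|² = (-31 − 23)/27 = -2.
Foot = (-8, 4, -7) − (-2)·(-1, -1, 5) = (-10, 2, 3).

(-10, 2, 3)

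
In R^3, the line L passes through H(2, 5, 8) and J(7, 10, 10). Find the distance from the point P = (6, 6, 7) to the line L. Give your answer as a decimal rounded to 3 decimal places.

A direction vector for L is J − H = (5, 5, 2).
Taking (2, 5, 8) on L with direction v = (5, 5, 2): w = P − (2, 5, 8) = (4, 1, -1), and w × v = (7, -13, 15).
Distance = |w × v| / |v| = √443 / √54 ≈ 2.864.

2.864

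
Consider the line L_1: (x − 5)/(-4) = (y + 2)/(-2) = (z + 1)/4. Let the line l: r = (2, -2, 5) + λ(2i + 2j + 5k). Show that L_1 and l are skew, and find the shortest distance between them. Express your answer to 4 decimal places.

0.8948

L_1 has direction (-4, -2, 4) through (5, -2, -1).
Common perpendicular direction n = (-4, -2, 4) × (2, 2, 5) = (-18, 28, -4).
With w = (2, -2, 5) − (5, -2, -1) = (-3, 0, 6), w · n = 30.
Since n ≠ 0 the lines are not parallel, and w · n = 30 ≠ 0 so they do not intersect; hence they are skew.
Distance = |w · n| / |n| = |30| / √1124 ≈ 0.8948.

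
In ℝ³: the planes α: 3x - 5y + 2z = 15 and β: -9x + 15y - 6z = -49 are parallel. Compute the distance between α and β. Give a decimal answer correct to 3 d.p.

Rescale β by 1/(-3): 3x - 5y + 2z = 49/3. Then distance = |15 − (49/3)| / √38 ≈ 0.216.

0.216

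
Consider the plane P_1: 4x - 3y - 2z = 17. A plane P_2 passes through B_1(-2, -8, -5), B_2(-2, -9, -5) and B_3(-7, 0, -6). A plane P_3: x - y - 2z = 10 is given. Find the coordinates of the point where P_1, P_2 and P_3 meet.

(3, 1, -4)

B_1B_2 = (0, -1, 0), B_1B_3 = (-5, 8, -1); a normal to P_2 is B_1B_2 × B_1B_3 = (1, 0, -5).
Using B_1: P_2 has equation x - 5z = 23.
Solving the 3×3 linear system 4x - 3y - 2z = 17, x - 5z = 23, x - y - 2z = 10 (e.g. by elimination or Cramer's rule, determinant = -9) gives (3, 1, -4).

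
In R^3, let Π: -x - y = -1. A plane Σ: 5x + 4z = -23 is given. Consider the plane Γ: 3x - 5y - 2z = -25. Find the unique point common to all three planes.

(-3, 4, -2)

Solving the 3×3 linear system -x - y = -1, 5x + 4z = -23, 3x - 5y - 2z = -25 (e.g. by elimination or Cramer's rule, determinant = -42) gives (-3, 4, -2).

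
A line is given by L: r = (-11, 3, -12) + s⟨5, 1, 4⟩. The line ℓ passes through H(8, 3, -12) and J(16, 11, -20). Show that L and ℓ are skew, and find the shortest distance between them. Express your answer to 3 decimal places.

8.601

A direction vector for ℓ is J − H = (8, 8, -8).
Common perpendicular direction n = (5, 1, 4) × (8, 8, -8) = (-40, 72, 32).
With w = (8, 3, -12) − (-11, 3, -12) = (19, 0, 0), w · n = -760.
Since n ≠ 0 the lines are not parallel, and w · n = -760 ≠ 0 so they do not intersect; hence they are skew.
Distance = |w · n| / |n| = |-760| / √7808 ≈ 8.601.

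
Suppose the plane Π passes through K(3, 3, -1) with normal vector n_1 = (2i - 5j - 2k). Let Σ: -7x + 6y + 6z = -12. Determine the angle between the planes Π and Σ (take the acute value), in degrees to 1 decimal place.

27.6

Π: n_1·r = n_1·K gives 2x - 5y - 2z = -7.
cos θ = |n₁·n₂| / (|n₁||n₂|) = |-56| / (√33 · √121).
θ = arccos(0.88621) ≈ 27.6°.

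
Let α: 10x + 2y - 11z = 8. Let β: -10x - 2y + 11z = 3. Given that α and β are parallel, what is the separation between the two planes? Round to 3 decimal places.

Rescale β by 1/(-1): 10x + 2y - 11z = -3. Then distance = |8 − (-3)| / √225 ≈ 0.733.

0.733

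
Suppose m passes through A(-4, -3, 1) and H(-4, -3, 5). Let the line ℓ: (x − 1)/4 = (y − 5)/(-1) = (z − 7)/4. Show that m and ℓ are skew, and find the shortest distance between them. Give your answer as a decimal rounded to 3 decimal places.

A direction vector for m is H − A = (0, 0, 4).
ℓ has direction (4, -1, 4) through (1, 5, 7).
Common perpendicular direction n = (0, 0, 4) × (4, -1, 4) = (4, 16, 0).
With w = (1, 5, 7) − (-4, -3, 1) = (5, 8, 6), w · n = 148.
Since n ≠ 0 the lines are not parallel, and w · n = 148 ≠ 0 so they do not intersect; hence they are skew.
Distance = |w · n| / |n| = |148| / √272 ≈ 8.974.

8.974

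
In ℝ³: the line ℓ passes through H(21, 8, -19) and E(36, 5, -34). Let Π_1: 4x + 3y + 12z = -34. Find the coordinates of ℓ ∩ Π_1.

(11, 10, -9)

A direction vector for ℓ is E − H = (15, -3, -15).
Substitute r = (21, 8, -19) + t(15, -3, -15) into the plane: -120 + (-129)t = -34, so t = -2/3.
Intersection: (21, 8, -19) + (-2/3)·(15, -3, -15) = (11, 10, -9).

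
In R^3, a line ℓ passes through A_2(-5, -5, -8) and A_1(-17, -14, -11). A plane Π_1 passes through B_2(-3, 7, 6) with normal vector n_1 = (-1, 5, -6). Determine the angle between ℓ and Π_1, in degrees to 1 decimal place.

A direction vector for ℓ is A_1 − A_2 = (-12, -9, -3).
Π_1: n_1·r = n_1·B_2 gives -x + 5y - 6z = 2.
sin θ = |n·v| / (|n||v|) = |-15| / (√62 · √234) = 0.12453.
θ ≈ 7.2°.

7.2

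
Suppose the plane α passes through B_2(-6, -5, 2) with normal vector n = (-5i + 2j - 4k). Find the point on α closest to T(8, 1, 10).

(-2, 5, 2)

α: n·r = n·B_2 gives -5x + 2y - 4z = 12.
Foot = T − λn with λ = (n·T − d)/|n|² = (-78 − 12)/45 = -2.
Foot = (8, 1, 10) − (-2)·(-5, 2, -4) = (-2, 5, 2).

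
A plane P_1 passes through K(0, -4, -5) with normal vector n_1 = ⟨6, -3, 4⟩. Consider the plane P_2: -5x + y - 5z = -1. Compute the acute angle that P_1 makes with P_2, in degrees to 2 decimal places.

P_1: n_1·r = n_1·K gives 6x - 3y + 4z = -8.
cos θ = |n₁·n₂| / (|n₁||n₂|) = |-53| / (√61 · √51).
θ = arccos(0.95022) ≈ 18.15°.

18.15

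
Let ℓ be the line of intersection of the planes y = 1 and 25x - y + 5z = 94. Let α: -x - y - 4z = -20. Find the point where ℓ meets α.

(3, 1, 4)

Direction of ℓ: (0, 1, 0) × (25, -1, 5) = (5, 0, -25).
A point on ℓ: solving the two plane equations with x = -1 gives (-1, 1, 24).
Substitute r = (-1, 1, 24) + t(5, 0, -25) into the plane: -96 + 95t = -20, so t = 4/5.
Intersection: (-1, 1, 24) + (4/5)·(5, 0, -25) = (3, 1, 4).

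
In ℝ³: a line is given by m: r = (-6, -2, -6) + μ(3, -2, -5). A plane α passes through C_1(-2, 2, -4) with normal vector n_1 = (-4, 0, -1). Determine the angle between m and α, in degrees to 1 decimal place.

α: n_1·r = n_1·C_1 gives -4x - z = 12.
sin θ = |n·v| / (|n||v|) = |-7| / (√17 · √38) = 0.27541.
θ ≈ 16.0°.

16.0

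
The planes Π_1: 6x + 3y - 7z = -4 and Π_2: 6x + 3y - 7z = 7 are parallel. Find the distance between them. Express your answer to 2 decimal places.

1.13

Same normal n = (6, 3, -7) with |n| = √94; distance = |-4 − 7| / |n| = 11/√94 ≈ 1.13.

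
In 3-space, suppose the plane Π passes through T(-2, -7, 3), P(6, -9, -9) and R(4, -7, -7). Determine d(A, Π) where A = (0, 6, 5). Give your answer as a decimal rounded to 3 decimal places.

6.813

TP = (8, -2, -12), TR = (6, 0, -10); a normal to Π is TP × TR = (20, 8, 12).
Using T: Π has equation 20x + 8y + 12z = -60.
n·A − d = (20)·(0) + (8)·(6) + (12)·(5) − (-60) = 168; |n| = √608.
Distance = |168| / √608 = 168/√608 ≈ 6.813.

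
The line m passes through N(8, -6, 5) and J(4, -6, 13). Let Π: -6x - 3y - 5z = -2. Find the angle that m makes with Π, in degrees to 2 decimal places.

A direction vector for m is J − N = (-4, 0, 8).
sin θ = |n·v| / (|n||v|) = |-16| / (√70 · √80) = 0.21381.
θ ≈ 12.35°.

12.35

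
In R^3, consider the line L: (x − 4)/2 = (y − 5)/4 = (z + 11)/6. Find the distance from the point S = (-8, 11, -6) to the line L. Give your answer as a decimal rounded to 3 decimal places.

L has direction (2, 4, 6) through (4, 5, -11).
Taking (4, 5, -11) on L with direction v = (2, 4, 6): w = S − (4, 5, -11) = (-12, 6, 5), and w × v = (16, 82, -60).
Distance = |w × v| / |v| = √10580 / √56 ≈ 13.745.

13.745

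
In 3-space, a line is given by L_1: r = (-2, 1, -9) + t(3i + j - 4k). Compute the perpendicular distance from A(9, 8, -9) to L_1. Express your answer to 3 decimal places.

Taking (-2, 1, -9) on L_1 with direction v = (3, 1, -4): w = A − (-2, 1, -9) = (11, 7, 0), and w × v = (-28, 44, -10).
Distance = |w × v| / |v| = √2820 / √26 ≈ 10.414.

10.414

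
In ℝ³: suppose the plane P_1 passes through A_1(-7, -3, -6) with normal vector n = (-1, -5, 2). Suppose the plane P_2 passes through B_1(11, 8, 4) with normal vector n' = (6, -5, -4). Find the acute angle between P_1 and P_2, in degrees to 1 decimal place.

P_1: n·r = n·A_1 gives -x - 5y + 2z = 10.
P_2: n'·r = n'·B_1 gives 6x - 5y - 4z = 10.
cos θ = |n₁·n₂| / (|n₁||n₂|) = |11| / (√30 · √77).
θ = arccos(0.22887) ≈ 76.8°.

76.8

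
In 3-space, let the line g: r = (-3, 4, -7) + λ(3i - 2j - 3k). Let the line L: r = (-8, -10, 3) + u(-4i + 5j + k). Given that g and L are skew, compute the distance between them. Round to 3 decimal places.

6.998

Common perpendicular direction n = (3, -2, -3) × (-4, 5, 1) = (13, 9, 7).
With w = (-8, -10, 3) − (-3, 4, -7) = (-5, -14, 10), w · n = -121.
Distance = |w · n| / |n| = |-121| / √299 ≈ 6.998.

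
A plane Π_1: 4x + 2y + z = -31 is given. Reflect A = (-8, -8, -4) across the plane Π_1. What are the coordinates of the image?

λ = (n·A − d)/|n|² = (-52 − (-31))/21 = -1.
Reflection = A − 2λn = (-8, -8, -4) − (-2)·(4, 2, 1) = (0, -4, -2).

(0, -4, -2)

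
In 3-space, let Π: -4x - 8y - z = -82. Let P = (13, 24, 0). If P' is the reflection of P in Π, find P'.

λ = (n·P − d)/|n|² = (-244 − (-82))/81 = -2.
Reflection = P − 2λn = (13, 24, 0) − (-4)·(-4, -8, -1) = (-3, -8, -4).

(-3, -8, -4)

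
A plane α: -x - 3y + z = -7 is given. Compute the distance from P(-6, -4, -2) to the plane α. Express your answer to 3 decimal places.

n·P − d = (-1)·(-6) + (-3)·(-4) + (1)·(-2) − (-7) = 23; |n| = √11.
Distance = |23| / √11 = 23/√11 ≈ 6.935.

6.935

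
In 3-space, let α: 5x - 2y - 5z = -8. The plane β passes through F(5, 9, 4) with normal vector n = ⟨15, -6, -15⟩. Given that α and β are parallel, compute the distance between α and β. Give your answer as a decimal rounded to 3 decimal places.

0.680

β: n·r = n·F gives 15x - 6y - 15z = -39.
Rescale β by 1/3: 5x - 2y - 5z = -13. Then distance = |-8 − (-13)| / √54 ≈ 0.680.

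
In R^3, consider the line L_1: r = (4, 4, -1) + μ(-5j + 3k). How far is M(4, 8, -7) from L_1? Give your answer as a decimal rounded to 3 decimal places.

Taking (4, 4, -1) on L_1 with direction v = (0, -5, 3): w = M − (4, 4, -1) = (0, 4, -6), and w × v = (-18, 0, 0).
Distance = |w × v| / |v| = √324 / √34 ≈ 3.087.

3.087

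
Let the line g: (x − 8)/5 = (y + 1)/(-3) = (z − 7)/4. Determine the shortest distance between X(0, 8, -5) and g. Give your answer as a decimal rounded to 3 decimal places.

4.950

g has direction (5, -3, 4) through (8, -1, 7).
Taking (8, -1, 7) on g with direction v = (5, -3, 4): w = X − (8, -1, 7) = (-8, 9, -12), and w × v = (0, -28, -21).
Distance = |w × v| / |v| = √1225 / √50 ≈ 4.950.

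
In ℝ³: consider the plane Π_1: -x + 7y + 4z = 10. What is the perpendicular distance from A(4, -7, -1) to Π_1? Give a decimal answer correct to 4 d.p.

8.2471

n·A − d = (-1)·(4) + (7)·(-7) + (4)·(-1) − 10 = -67; |n| = √66.
Distance = |-67| / √66 = 67/√66 ≈ 8.2471.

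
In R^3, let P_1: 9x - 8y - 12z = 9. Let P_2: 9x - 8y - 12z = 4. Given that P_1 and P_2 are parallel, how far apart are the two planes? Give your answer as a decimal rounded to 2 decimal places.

0.29

Same normal n = (9, -8, -12) with |n| = √289; distance = |9 − 4| / |n| = 5/√289 ≈ 0.29.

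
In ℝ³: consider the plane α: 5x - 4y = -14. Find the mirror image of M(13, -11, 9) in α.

(-17, 13, 9)

λ = (n·M − d)/|n|² = (109 − (-14))/41 = 3.
Reflection = M − 2λn = (13, -11, 9) − 6·(5, -4, 0) = (-17, 13, 9).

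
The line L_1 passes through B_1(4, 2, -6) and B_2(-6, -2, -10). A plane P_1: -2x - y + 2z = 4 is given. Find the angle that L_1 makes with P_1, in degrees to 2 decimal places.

27.66

A direction vector for L_1 is B_2 − B_1 = (-10, -4, -4).
sin θ = |n·v| / (|n||v|) = |16| / (√9 · √132) = 0.46421.
θ ≈ 27.66°.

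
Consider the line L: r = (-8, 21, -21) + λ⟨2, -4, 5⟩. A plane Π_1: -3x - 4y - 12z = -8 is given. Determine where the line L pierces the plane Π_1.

Substitute r = (-8, 21, -21) + t(2, -4, 5) into the plane: 192 + (-50)t = -8, so t = 4.
Intersection: (-8, 21, -21) + 4·(2, -4, 5) = (0, 5, -1).

(0, 5, -1)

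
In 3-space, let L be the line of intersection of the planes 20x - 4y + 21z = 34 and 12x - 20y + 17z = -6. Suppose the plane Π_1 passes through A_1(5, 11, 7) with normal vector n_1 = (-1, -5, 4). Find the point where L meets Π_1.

(8, 0, -6)

Direction of L: (20, -4, 21) × (12, -20, 17) = (352, -88, -352).
A point on L: solving the two plane equations with x = -4 gives (-4, 3, 6).
Π_1: n_1·r = n_1·A_1 gives -x - 5y + 4z = -32.
Substitute r = (-4, 3, 6) + t(352, -88, -352) into the plane: 13 + (-1320)t = -32, so t = 3/88.
Intersection: (-4, 3, 6) + (3/88)·(352, -88, -352) = (8, 0, -6).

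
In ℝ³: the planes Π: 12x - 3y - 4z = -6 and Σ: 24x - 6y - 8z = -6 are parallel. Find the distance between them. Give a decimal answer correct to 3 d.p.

Rescale Σ by 1/2: 12x - 3y - 4z = -3. Then distance = |-6 − (-3)| / √169 ≈ 0.231.

0.231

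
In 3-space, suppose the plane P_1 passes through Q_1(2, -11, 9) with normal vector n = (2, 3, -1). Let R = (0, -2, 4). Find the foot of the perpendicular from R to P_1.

(-4, -8, 6)

P_1: n·r = n·Q_1 gives 2x + 3y - z = -38.
Foot = R − λn with λ = (n·R − d)/|n|² = (-10 − (-38))/14 = 2.
Foot = (0, -2, 4) − 2·(2, 3, -1) = (-4, -8, 6).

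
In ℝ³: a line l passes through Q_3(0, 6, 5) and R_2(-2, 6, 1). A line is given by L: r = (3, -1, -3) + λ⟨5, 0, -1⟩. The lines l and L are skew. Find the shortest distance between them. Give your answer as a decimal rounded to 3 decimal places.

7.000

A direction vector for l is R_2 − Q_3 = (-2, 0, -4).
Common perpendicular direction n = (-2, 0, -4) × (5, 0, -1) = (0, -22, 0).
With w = (3, -1, -3) − (0, 6, 5) = (3, -7, -8), w · n = 154.
Distance = |w · n| / |n| = |154| / √484 ≈ 7.000.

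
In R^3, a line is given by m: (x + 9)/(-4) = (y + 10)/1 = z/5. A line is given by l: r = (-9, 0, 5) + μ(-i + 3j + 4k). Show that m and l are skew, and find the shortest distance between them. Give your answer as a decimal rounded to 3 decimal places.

2.887

m has direction (-4, 1, 5) through (-9, -10, 0).
Common perpendicular direction n = (-4, 1, 5) × (-1, 3, 4) = (-11, 11, -11).
With w = (-9, 0, 5) − (-9, -10, 0) = (0, 10, 5), w · n = 55.
Since n ≠ 0 the lines are not parallel, and w · n = 55 ≠ 0 so they do not intersect; hence they are skew.
Distance = |w · n| / |n| = |55| / √363 ≈ 2.887.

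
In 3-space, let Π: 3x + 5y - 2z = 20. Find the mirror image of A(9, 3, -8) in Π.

(3, -7, -4)

λ = (n·A − d)/|n|² = (58 − 20)/38 = 1.
Reflection = A − 2λn = (9, 3, -8) − 2·(3, 5, -2) = (3, -7, -4).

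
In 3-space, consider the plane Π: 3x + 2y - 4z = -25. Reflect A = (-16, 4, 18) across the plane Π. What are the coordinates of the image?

(2, 16, -6)

λ = (n·A − d)/|n|² = (-112 − (-25))/29 = -3.
Reflection = A − 2λn = (-16, 4, 18) − (-6)·(3, 2, -4) = (2, 16, -6).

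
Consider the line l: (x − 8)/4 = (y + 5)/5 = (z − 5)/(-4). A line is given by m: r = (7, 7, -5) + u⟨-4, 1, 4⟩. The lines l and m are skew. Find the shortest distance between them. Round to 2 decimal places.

7.78

l has direction (4, 5, -4) through (8, -5, 5).
Common perpendicular direction n = (4, 5, -4) × (-4, 1, 4) = (24, 0, 24).
With w = (7, 7, -5) − (8, -5, 5) = (-1, 12, -10), w · n = -264.
Distance = |w · n| / |n| = |-264| / √1152 ≈ 7.78.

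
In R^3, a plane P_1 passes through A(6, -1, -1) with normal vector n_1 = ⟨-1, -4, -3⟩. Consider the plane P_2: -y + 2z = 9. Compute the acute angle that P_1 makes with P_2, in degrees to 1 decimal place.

79.9

P_1: n_1·r = n_1·A gives -x - 4y - 3z = 1.
cos θ = |n₁·n₂| / (|n₁||n₂|) = |-2| / (√26 · √5).
θ = arccos(0.17541) ≈ 79.9°.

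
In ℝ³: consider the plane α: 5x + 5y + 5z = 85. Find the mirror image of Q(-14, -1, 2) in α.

λ = (n·Q − d)/|n|² = (-65 − 85)/75 = -2.
Reflection = Q − 2λn = (-14, -1, 2) − (-4)·(5, 5, 5) = (6, 19, 22).

(6, 19, 22)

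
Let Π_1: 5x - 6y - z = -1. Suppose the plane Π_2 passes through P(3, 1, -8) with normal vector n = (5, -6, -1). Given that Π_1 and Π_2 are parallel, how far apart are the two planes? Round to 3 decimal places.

2.286

Π_2: n·r = n·P gives 5x - 6y - z = 17.
Same normal n = (5, -6, -1) with |n| = √62; distance = |-1 − 17| / |n| = 18/√62 ≈ 2.286.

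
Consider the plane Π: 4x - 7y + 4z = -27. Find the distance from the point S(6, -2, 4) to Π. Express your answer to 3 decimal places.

n·S − d = (4)·(6) + (-7)·(-2) + (4)·(4) − (-27) = 81; |n| = √81.
Distance = |81| / √81 = 81/√81 ≈ 9.000.

9.000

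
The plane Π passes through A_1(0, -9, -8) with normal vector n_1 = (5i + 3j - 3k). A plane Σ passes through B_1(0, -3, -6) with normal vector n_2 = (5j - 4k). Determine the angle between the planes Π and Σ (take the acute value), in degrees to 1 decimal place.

50.0

Π: n_1·r = n_1·A_1 gives 5x + 3y - 3z = -3.
Σ: n_2·r = n_2·B_1 gives 5y - 4z = 9.
cos θ = |n₁·n₂| / (|n₁||n₂|) = |27| / (√43 · √41).
θ = arccos(0.64304) ≈ 50.0°.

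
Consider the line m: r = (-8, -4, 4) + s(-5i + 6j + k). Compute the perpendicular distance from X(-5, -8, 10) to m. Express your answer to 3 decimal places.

Taking (-8, -4, 4) on m with direction v = (-5, 6, 1): w = X − (-8, -4, 4) = (3, -4, 6), and w × v = (-40, -33, -2).
Distance = |w × v| / |v| = √2693 / √62 ≈ 6.591.

6.591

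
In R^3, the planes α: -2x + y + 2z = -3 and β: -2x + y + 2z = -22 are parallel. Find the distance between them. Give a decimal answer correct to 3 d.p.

Same normal n = (-2, 1, 2) with |n| = √9; distance = |-3 − (-22)| / |n| = 19/√9 ≈ 6.333.

6.333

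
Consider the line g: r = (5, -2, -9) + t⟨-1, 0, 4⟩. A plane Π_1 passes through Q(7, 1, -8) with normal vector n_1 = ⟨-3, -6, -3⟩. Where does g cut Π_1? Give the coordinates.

Π_1: n_1·r = n_1·Q gives -3x - 6y - 3z = -3.
Substitute r = (5, -2, -9) + t(-1, 0, 4) into the plane: 24 + (-9)t = -3, so t = 3.
Intersection: (5, -2, -9) + 3·(-1, 0, 4) = (2, -2, 3).

(2, -2, 3)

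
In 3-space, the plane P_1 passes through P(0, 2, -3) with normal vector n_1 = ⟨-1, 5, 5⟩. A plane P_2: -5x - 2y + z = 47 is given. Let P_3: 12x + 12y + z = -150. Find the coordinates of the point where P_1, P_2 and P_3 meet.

P_1: n_1·r = n_1·P gives -x + 5y + 5z = -5.
Solving the 3×3 linear system -x + 5y + 5z = -5, -5x - 2y + z = 47, 12x + 12y + z = -150 (e.g. by elimination or Cramer's rule, determinant = -81) gives (-5, -8, 6).

(-5, -8, 6)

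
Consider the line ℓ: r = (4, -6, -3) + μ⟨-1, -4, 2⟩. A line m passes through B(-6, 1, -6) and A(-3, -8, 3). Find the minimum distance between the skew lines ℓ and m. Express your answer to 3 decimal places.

A direction vector for m is A − B = (3, -9, 9).
Common perpendicular direction n = (-1, -4, 2) × (3, -9, 9) = (-18, 15, 21).
With w = (-6, 1, -6) − (4, -6, -3) = (-10, 7, -3), w · n = 222.
Distance = |w · n| / |n| = |222| / √990 ≈ 7.056.

7.056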